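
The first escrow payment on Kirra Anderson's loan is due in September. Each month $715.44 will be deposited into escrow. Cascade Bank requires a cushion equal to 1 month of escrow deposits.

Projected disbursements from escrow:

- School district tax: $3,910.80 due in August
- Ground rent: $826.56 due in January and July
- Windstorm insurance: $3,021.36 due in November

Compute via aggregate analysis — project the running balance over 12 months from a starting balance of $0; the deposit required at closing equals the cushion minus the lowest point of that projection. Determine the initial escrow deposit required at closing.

$1,590.48

Cushion = 1 × $715.44 = $715.44
Trial balance (start $0, +$715.44 each month, − disbursements):
  Sep: +$715.44 → $715.44
  Oct: +$715.44 → $1,430.88
  Nov: +$715.44 − $3,021.36 → -$875.04
  Dec: +$715.44 → -$159.60
  Jan: +$715.44 − $826.56 → -$270.72
  Feb: +$715.44 → $444.72
  Mar: +$715.44 → $1,160.16
  Apr: +$715.44 → $1,875.60
  May: +$715.44 → $2,591.04
  Jun: +$715.44 → $3,306.48
  Jul: +$715.44 − $826.56 → $3,195.36
  Aug: +$715.44 − $3,910.80 → $0.00
Lowest trial balance = -$875.04 (Nov)
Initial deposit = cushion − low point = $715.44 − (-$875.04) = $1,590.48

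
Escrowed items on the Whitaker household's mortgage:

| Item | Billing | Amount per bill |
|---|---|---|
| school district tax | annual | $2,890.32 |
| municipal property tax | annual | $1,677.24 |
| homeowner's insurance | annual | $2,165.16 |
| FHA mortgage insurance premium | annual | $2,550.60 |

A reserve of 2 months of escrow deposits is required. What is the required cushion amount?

School district tax — $2,890.32
Municipal property tax — $1,677.24
Homeowner's insurance — $2,165.16
FHA mortgage insurance premium — $2,550.60
Combined annual = $9,283.32
Base monthly escrow = $9,283.32 / 12 = $773.61
Reserve = 2 × $773.61 = $1,547.22

$1,547.22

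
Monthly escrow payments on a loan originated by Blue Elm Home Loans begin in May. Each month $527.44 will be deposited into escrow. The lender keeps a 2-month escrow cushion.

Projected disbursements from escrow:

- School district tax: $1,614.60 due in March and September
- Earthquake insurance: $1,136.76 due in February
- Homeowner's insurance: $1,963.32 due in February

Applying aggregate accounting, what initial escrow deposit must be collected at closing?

$1,582.32

Cushion = 2 × $527.44 = $1,054.88
Trial balance (start $0, +$527.44 each month, − disbursements):
  May: +$527.44 → $527.44
  Jun: +$527.44 → $1,054.88
  Jul: +$527.44 → $1,582.32
  Aug: +$527.44 → $2,109.76
  Sep: +$527.44 − $1,614.60 → $1,022.60
  Oct: +$527.44 → $1,550.04
  Nov: +$527.44 → $2,077.48
  Dec: +$527.44 → $2,604.92
  Jan: +$527.44 → $3,132.36
  Feb: +$527.44 − $3,100.08 → $559.72
  Mar: +$527.44 − $1,614.60 → -$527.44
  Apr: +$527.44 → $0.00
Lowest trial balance = -$527.44 (Mar)
Initial deposit = cushion − low point = $1,054.88 − (-$527.44) = $1,582.32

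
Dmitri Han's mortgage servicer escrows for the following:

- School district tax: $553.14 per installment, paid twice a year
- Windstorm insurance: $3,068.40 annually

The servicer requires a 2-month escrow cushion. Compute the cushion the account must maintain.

School district tax = $553.14 × 2 = $1,106.28
Windstorm insurance = $3,068.40
Yearly total = $1,106.28 + $3,068.40 = $4,174.68
Monthly escrow = $4,174.68 / 12 = $347.89
Required cushion = 2 × $347.89 = $695.78

$695.78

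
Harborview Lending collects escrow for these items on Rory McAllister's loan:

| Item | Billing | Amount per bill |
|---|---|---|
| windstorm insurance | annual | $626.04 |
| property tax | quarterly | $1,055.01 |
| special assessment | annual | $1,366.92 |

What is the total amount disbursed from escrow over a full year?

Windstorm insurance — $626.04/yr
Property tax — $1,055.01 × 4 = $4,220.04/yr
Special assessment — $1,366.92/yr
Annual escrow total = $626.04 + $4,220.04 + $1,366.92 = $6,213.00

$6,213.00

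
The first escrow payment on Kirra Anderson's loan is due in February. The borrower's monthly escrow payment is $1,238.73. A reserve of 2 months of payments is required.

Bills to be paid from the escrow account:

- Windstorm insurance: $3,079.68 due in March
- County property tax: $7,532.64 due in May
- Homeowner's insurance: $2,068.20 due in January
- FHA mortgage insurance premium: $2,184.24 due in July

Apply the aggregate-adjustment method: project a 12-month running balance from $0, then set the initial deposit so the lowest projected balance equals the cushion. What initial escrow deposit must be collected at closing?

$8,134.86

Cushion = 2 × $1,238.73 = $2,477.46
Trial balance (start $0, +$1,238.73 each month, − disbursements):
  Feb: +$1,238.73 → $1,238.73
  Mar: +$1,238.73 − $3,079.68 → -$602.22
  Apr: +$1,238.73 → $636.51
  May: +$1,238.73 − $7,532.64 → -$5,657.40
  Jun: +$1,238.73 → -$4,418.67
  Jul: +$1,238.73 − $2,184.24 → -$5,364.18
  Aug: +$1,238.73 → -$4,125.45
  Sep: +$1,238.73 → -$2,886.72
  Oct: +$1,238.73 → -$1,647.99
  Nov: +$1,238.73 → -$409.26
  Dec: +$1,238.73 → $829.47
  Jan: +$1,238.73 − $2,068.20 → $0.00
Lowest trial balance = -$5,657.40 (May)
Initial deposit = cushion − low point = $2,477.46 − (-$5,657.40) = $8,134.86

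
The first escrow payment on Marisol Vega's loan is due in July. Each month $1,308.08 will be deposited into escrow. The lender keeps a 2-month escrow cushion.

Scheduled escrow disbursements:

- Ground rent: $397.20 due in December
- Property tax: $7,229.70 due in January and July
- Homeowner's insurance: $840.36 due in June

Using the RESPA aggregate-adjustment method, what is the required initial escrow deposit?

Cushion = 2 × $1,308.08 = $2,616.16
Trial balance (start $0, +$1,308.08 each month, − disbursements):
  Jul: +$1,308.08 − $7,229.70 → -$5,921.62
  Aug: +$1,308.08 → -$4,613.54
  Sep: +$1,308.08 → -$3,305.46
  Oct: +$1,308.08 → -$1,997.38
  Nov: +$1,308.08 → -$689.30
  Dec: +$1,308.08 − $397.20 → $221.58
  Jan: +$1,308.08 − $7,229.70 → -$5,700.04
  Feb: +$1,308.08 → -$4,391.96
  Mar: +$1,308.08 → -$3,083.88
  Apr: +$1,308.08 → -$1,775.80
  May: +$1,308.08 → -$467.72
  Jun: +$1,308.08 − $840.36 → $0.00
Lowest trial balance = -$5,921.62 (Jul)
Initial deposit = cushion − low point = $2,616.16 − (-$5,921.62) = $8,537.78

$8,537.78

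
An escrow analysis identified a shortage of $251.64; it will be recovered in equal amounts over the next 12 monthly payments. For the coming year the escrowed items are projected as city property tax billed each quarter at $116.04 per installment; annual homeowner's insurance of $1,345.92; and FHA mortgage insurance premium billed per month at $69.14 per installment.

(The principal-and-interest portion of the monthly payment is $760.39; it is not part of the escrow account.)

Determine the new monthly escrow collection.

$240.95

City property tax — $116.04 × 4 = $464.16 annually
Homeowner's insurance — $1,345.92 annually
FHA mortgage insurance premium — $69.14 × 12 = $829.68 annually
Annual escrow total = $464.16 + $1,345.92 + $829.68 = $2,639.76
Base monthly escrow = $2,639.76 / 12 = $219.98
Shortage per month = $251.64 ÷ 12 = $20.97
New monthly escrow = $219.98 + $20.97 = $240.95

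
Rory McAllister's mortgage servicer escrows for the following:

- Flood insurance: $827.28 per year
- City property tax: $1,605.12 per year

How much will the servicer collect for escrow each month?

$202.70

Flood insurance = $827.28/yr
City property tax = $1,605.12/yr
Combined annual = $827.28 + $1,605.12 = $2,432.40
Per month = $2,432.40 / 12 = $202.70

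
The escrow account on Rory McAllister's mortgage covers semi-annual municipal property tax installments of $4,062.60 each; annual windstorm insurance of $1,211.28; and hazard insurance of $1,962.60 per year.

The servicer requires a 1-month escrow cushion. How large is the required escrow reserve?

$941.59

Municipal property tax — $4,062.60 × 2 = $8,125.20 per year
Windstorm insurance — $1,211.28 per year
Hazard insurance — $1,962.60 per year
Combined annual = $11,299.08
Monthly = $11,299.08 / 12 = $941.59
Required cushion = 1 × $941.59 = $941.59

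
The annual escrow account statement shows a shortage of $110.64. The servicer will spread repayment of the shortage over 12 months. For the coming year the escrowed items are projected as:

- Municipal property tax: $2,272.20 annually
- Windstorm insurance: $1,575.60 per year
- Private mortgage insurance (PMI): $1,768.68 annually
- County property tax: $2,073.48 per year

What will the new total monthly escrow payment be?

$650.05

Municipal property tax = $2,272.20 per year
Windstorm insurance = $1,575.60 per year
Private mortgage insurance (PMI) = $1,768.68 per year
County property tax = $2,073.48 per year
Total per year = $7,689.96
Per month = $7,689.96 ÷ 12 = $640.83
Shortage spread = $110.64 ÷ 12 = $9.22/mo
New monthly escrow = $640.83 + $9.22 = $650.05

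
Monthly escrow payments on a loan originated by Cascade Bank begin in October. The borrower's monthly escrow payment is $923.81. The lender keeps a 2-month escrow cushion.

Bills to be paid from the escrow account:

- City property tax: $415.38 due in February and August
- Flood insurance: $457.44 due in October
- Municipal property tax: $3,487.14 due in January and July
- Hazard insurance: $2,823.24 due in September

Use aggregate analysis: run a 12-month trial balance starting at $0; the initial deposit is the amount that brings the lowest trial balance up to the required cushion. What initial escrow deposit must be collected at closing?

$2,096.96

Cushion = 2 × $923.81 = $1,847.62
Trial balance (start $0, +$923.81 each month, − disbursements):
  Oct: +$923.81 − $457.44 → $466.37
  Nov: +$923.81 → $1,390.18
  Dec: +$923.81 → $2,313.99
  Jan: +$923.81 − $3,487.14 → -$249.34
  Feb: +$923.81 − $415.38 → $259.09
  Mar: +$923.81 → $1,182.90
  Apr: +$923.81 → $2,106.71
  May: +$923.81 → $3,030.52
  Jun: +$923.81 → $3,954.33
  Jul: +$923.81 − $3,487.14 → $1,391.00
  Aug: +$923.81 − $415.38 → $1,899.43
  Sep: +$923.81 − $2,823.24 → $0.00
Lowest trial balance = -$249.34 (Jan)
Initial deposit = cushion − low point = $1,847.62 − (-$249.34) = $2,096.96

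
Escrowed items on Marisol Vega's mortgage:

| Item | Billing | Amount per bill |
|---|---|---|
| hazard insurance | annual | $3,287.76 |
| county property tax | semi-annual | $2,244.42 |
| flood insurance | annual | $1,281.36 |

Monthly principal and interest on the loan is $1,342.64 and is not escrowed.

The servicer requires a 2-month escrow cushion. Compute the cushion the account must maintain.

Hazard insurance: $3,287.76 per year
County property tax: $2,244.42 × 2 = $4,488.84 per year
Flood insurance: $1,281.36 per year
Total per year = $9,057.96
Monthly = $9,057.96 ÷ 12 = $754.83
Required cushion = 2 × $754.83 = $1,509.66

$1,509.66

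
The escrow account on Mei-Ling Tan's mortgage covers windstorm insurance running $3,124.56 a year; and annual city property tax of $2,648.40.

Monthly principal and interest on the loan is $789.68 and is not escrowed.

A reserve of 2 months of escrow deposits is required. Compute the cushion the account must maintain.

$962.16

Windstorm insurance = $3,124.56
City property tax = $2,648.40
Total annual escrow = $3,124.56 + $2,648.40 = $5,772.96
Monthly escrow = $5,772.96 / 12 = $481.08
Required cushion = 2 × $481.08 = $962.16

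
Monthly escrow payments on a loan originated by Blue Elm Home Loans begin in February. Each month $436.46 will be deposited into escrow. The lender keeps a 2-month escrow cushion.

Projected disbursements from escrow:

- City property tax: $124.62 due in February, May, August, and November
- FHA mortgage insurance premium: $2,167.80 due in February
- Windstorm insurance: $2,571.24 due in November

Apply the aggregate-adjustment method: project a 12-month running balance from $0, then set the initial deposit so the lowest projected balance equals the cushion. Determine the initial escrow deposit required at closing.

$2,728.88

Cushion = 2 × $436.46 = $872.92
Trial balance (start $0, +$436.46 each month, − disbursements):
  Feb: +$436.46 − $2,292.42 → -$1,855.96
  Mar: +$436.46 → -$1,419.50
  Apr: +$436.46 → -$983.04
  May: +$436.46 − $124.62 → -$671.20
  Jun: +$436.46 → -$234.74
  Jul: +$436.46 → $201.72
  Aug: +$436.46 − $124.62 → $513.56
  Sep: +$436.46 → $950.02
  Oct: +$436.46 → $1,386.48
  Nov: +$436.46 − $2,695.86 → -$872.92
  Dec: +$436.46 → -$436.46
  Jan: +$436.46 → $0.00
Lowest trial balance = -$1,855.96 (Feb)
Initial deposit = cushion − low point = $872.92 − (-$1,855.96) = $2,728.88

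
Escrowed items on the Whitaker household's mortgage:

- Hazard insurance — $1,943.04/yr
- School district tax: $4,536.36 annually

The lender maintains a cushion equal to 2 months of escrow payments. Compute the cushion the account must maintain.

$1,079.90

Hazard insurance: $1,943.04 annually
School district tax: $4,536.36 annually
Annual escrow total = $6,479.40
Monthly escrow = $6,479.40 / 12 = $539.95
Reserve = 2 × $539.95 = $1,079.90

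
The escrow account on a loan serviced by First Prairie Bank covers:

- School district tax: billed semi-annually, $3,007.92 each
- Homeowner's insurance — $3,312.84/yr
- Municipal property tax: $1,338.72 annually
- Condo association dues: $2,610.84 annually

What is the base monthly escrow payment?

$1,106.52

School district tax: $3,007.92 × 2 = $6,015.84/yr
Homeowner's insurance: $3,312.84/yr
Municipal property tax: $1,338.72/yr
Condo association dues: $2,610.84/yr
Combined annual = $6,015.84 + $3,312.84 + $1,338.72 + $2,610.84 = $13,278.24
Monthly = $13,278.24 ÷ 12 = $1,106.52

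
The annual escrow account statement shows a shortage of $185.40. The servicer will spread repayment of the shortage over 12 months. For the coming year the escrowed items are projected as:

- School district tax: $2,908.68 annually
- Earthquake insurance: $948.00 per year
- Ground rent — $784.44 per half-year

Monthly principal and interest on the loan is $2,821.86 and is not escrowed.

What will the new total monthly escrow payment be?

$467.58

School district tax: $2,908.68 annually
Earthquake insurance: $948.00 annually
Ground rent: $784.44 × 2 = $1,568.88 annually
Total annual escrow = $2,908.68 + $948.00 + $1,568.88 = $5,425.56
Monthly escrow = $5,425.56 / 12 = $452.13
Monthly shortage recovery: $185.40 ÷ 12 = $15.45
Adjusted monthly = $452.13 + $15.45 = $467.58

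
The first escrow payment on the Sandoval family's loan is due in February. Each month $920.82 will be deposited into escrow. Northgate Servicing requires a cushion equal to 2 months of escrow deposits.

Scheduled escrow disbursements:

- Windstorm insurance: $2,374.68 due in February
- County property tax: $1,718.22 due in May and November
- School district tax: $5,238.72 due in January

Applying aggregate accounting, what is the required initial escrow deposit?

$3,295.50

Cushion = 2 × $920.82 = $1,841.64
Trial balance (start $0, +$920.82 each month, − disbursements):
  Feb: +$920.82 − $2,374.68 → -$1,453.86
  Mar: +$920.82 → -$533.04
  Apr: +$920.82 → $387.78
  May: +$920.82 − $1,718.22 → -$409.62
  Jun: +$920.82 → $511.20
  Jul: +$920.82 → $1,432.02
  Aug: +$920.82 → $2,352.84
  Sep: +$920.82 → $3,273.66
  Oct: +$920.82 → $4,194.48
  Nov: +$920.82 − $1,718.22 → $3,397.08
  Dec: +$920.82 → $4,317.90
  Jan: +$920.82 − $5,238.72 → $0.00
Lowest trial balance = -$1,453.86 (Feb)
Initial deposit = cushion − low point = $1,841.64 − (-$1,453.86) = $3,295.50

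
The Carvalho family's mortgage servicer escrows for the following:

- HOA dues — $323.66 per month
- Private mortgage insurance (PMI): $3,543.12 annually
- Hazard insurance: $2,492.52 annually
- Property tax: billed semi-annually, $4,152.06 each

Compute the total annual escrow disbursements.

$18,223.68

HOA dues: $323.66 × 12 = $3,883.92 annually
Private mortgage insurance (PMI): $3,543.12 annually
Hazard insurance: $2,492.52 annually
Property tax: $4,152.06 × 2 = $8,304.12 annually
Total per year = $3,883.92 + $3,543.12 + $2,492.52 + $8,304.12 = $18,223.68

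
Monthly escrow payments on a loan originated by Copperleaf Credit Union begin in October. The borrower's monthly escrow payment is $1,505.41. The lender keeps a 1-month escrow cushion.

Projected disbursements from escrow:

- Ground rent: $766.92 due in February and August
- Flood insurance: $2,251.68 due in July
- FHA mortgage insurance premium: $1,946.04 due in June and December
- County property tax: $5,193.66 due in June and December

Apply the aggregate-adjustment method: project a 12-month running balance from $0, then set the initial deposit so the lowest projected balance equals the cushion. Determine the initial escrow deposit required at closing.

Cushion = 1 × $1,505.41 = $1,505.41
Trial balance (start $0, +$1,505.41 each month, − disbursements):
  Oct: +$1,505.41 → $1,505.41
  Nov: +$1,505.41 → $3,010.82
  Dec: +$1,505.41 − $7,139.70 → -$2,623.47
  Jan: +$1,505.41 → -$1,118.06
  Feb: +$1,505.41 − $766.92 → -$379.57
  Mar: +$1,505.41 → $1,125.84
  Apr: +$1,505.41 → $2,631.25
  May: +$1,505.41 → $4,136.66
  Jun: +$1,505.41 − $7,139.70 → -$1,497.63
  Jul: +$1,505.41 − $2,251.68 → -$2,243.90
  Aug: +$1,505.41 − $766.92 → -$1,505.41
  Sep: +$1,505.41 → $0.00
Lowest trial balance = -$2,623.47 (Dec)
Initial deposit = cushion − low point = $1,505.41 − (-$2,623.47) = $4,128.88

$4,128.88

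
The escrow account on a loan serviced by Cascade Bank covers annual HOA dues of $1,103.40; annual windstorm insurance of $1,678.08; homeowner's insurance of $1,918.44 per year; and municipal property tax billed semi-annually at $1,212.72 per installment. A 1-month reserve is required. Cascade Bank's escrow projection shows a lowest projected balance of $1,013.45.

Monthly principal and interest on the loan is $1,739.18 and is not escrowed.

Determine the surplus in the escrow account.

$419.67

HOA dues — $1,103.40/yr
Windstorm insurance — $1,678.08/yr
Homeowner's insurance — $1,918.44/yr
Municipal property tax — $1,212.72 × 2 = $2,425.44/yr
Annual escrow total = $1,103.40 + $1,678.08 + $1,918.44 + $2,425.44 = $7,125.36
Monthly escrow = $7,125.36 ÷ 12 = $593.78
Cushion = 1 × $593.78 = $593.78
Surplus = $1,013.45 − $593.78 = $419.67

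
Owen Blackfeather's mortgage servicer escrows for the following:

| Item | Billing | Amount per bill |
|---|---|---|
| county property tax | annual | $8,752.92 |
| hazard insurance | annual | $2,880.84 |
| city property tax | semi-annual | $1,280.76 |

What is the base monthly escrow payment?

County property tax — $8,752.92 annually
Hazard insurance — $2,880.84 annually
City property tax — $1,280.76 × 2 = $2,561.52 annually
Annual escrow total = $8,752.92 + $2,880.84 + $2,561.52 = $14,195.28
Monthly = $14,195.28 / 12 = $1,182.94

$1,182.94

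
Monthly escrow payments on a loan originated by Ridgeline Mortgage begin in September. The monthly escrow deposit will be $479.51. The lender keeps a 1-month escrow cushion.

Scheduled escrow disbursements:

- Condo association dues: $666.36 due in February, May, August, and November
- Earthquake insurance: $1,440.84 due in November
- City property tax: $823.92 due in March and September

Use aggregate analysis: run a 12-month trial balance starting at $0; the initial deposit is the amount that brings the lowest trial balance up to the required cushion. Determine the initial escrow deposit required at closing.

Cushion = 1 × $479.51 = $479.51
Trial balance (start $0, +$479.51 each month, − disbursements):
  Sep: +$479.51 − $823.92 → -$344.41
  Oct: +$479.51 → $135.10
  Nov: +$479.51 − $2,107.20 → -$1,492.59
  Dec: +$479.51 → -$1,013.08
  Jan: +$479.51 → -$533.57
  Feb: +$479.51 − $666.36 → -$720.42
  Mar: +$479.51 − $823.92 → -$1,064.83
  Apr: +$479.51 → -$585.32
  May: +$479.51 − $666.36 → -$772.17
  Jun: +$479.51 → -$292.66
  Jul: +$479.51 → $186.85
  Aug: +$479.51 − $666.36 → $0.00
Lowest trial balance = -$1,492.59 (Nov)
Initial deposit = cushion − low point = $479.51 − (-$1,492.59) = $1,972.10

$1,972.10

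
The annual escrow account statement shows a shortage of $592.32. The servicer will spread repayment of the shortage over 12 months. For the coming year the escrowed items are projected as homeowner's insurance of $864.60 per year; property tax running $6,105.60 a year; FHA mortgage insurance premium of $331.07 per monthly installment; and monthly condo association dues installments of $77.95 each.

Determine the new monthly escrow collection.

$1,039.23

Homeowner's insurance = $864.60 annually
Property tax = $6,105.60 annually
FHA mortgage insurance premium = $331.07 × 12 = $3,972.84 annually
Condo association dues = $77.95 × 12 = $935.40 annually
Total annual escrow = $864.60 + $6,105.60 + $3,972.84 + $935.40 = $11,878.44
Monthly = $11,878.44 ÷ 12 = $989.87
Shortage spread = $592.32 / 12 = $49.36/mo
New monthly escrow = $989.87 + $49.36 = $1,039.23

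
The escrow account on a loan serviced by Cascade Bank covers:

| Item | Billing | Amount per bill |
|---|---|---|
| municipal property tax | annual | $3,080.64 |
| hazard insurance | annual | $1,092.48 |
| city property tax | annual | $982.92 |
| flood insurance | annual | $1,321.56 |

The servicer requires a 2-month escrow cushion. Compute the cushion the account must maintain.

Municipal property tax: $3,080.64
Hazard insurance: $1,092.48
City property tax: $982.92
Flood insurance: $1,321.56
Combined annual = $3,080.64 + $1,092.48 + $982.92 + $1,321.56 = $6,477.60
Monthly escrow = $6,477.60 / 12 = $539.80
Required cushion = 2 × $539.80 = $1,079.60

$1,079.60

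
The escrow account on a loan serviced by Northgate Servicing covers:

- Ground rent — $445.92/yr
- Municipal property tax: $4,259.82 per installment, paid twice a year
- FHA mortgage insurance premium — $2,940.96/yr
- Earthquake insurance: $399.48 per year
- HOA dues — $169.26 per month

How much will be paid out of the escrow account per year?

Ground rent = $445.92
Municipal property tax = $4,259.82 × 2 = $8,519.64
FHA mortgage insurance premium = $2,940.96
Earthquake insurance = $399.48
HOA dues = $169.26 × 12 = $2,031.12
Total per year = $445.92 + $8,519.64 + $2,940.96 + $399.48 + $2,031.12 = $14,337.12

$14,337.12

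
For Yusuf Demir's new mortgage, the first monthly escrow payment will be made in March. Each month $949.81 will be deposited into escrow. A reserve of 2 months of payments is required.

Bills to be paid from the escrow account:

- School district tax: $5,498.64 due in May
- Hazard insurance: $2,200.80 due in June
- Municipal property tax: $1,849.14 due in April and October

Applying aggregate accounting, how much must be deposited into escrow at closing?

Cushion = 2 × $949.81 = $1,899.62
Trial balance (start $0, +$949.81 each month, − disbursements):
  Mar: +$949.81 → $949.81
  Apr: +$949.81 − $1,849.14 → $50.48
  May: +$949.81 − $5,498.64 → -$4,498.35
  Jun: +$949.81 − $2,200.80 → -$5,749.34
  Jul: +$949.81 → -$4,799.53
  Aug: +$949.81 → -$3,849.72
  Sep: +$949.81 → -$2,899.91
  Oct: +$949.81 − $1,849.14 → -$3,799.24
  Nov: +$949.81 → -$2,849.43
  Dec: +$949.81 → -$1,899.62
  Jan: +$949.81 → -$949.81
  Feb: +$949.81 → $0.00
Lowest trial balance = -$5,749.34 (Jun)
Initial deposit = cushion − low point = $1,899.62 − (-$5,749.34) = $7,648.96

$7,648.96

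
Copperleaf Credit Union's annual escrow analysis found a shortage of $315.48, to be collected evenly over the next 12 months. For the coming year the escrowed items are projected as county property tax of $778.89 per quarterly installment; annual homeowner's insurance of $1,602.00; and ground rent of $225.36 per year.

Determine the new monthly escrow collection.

$438.20

County property tax = $778.89 × 4 = $3,115.56 per year
Homeowner's insurance = $1,602.00 per year
Ground rent = $225.36 per year
Combined annual = $3,115.56 + $1,602.00 + $225.36 = $4,942.92
Base monthly escrow = $4,942.92 / 12 = $411.91
Monthly shortage recovery: $315.48 ÷ 12 = $26.29
Adjusted monthly = $411.91 + $26.29 = $438.20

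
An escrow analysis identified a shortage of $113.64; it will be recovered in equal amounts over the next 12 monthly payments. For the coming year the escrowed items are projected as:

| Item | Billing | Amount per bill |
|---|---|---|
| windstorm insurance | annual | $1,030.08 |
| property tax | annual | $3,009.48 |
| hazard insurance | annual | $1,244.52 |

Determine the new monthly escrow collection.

Windstorm insurance = $1,030.08/yr
Property tax = $3,009.48/yr
Hazard insurance = $1,244.52/yr
Yearly total = $1,030.08 + $3,009.48 + $1,244.52 = $5,284.08
Monthly = $5,284.08 ÷ 12 = $440.34
Shortage spread = $113.64 / 12 = $9.47/mo
New monthly escrow = $440.34 + $9.47 = $449.81

$449.81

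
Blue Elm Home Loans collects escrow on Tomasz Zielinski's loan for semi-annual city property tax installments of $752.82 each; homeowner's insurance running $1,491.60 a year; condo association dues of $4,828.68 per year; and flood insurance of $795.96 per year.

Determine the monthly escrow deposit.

$718.49

City property tax = $752.82 × 2 = $1,505.64 per year
Homeowner's insurance = $1,491.60 per year
Condo association dues = $4,828.68 per year
Flood insurance = $795.96 per year
Annual escrow total = $1,505.64 + $1,491.60 + $4,828.68 + $795.96 = $8,621.88
Base monthly escrow = $8,621.88 / 12 = $718.49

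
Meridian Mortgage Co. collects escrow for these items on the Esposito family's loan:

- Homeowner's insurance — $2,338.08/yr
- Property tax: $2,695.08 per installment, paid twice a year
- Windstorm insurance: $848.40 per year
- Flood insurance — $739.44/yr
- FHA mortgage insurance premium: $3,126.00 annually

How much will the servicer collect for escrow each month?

Homeowner's insurance — $2,338.08 annually
Property tax — $2,695.08 × 2 = $5,390.16 annually
Windstorm insurance — $848.40 annually
Flood insurance — $739.44 annually
FHA mortgage insurance premium — $3,126.00 annually
Total annual escrow = $2,338.08 + $5,390.16 + $848.40 + $739.44 + $3,126.00 = $12,442.08
Monthly escrow = $12,442.08 / 12 = $1,036.84

$1,036.84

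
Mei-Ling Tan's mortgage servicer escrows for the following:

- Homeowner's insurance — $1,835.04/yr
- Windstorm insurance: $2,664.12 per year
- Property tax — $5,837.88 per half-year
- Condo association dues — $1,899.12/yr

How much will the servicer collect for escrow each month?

$1,506.17

Homeowner's insurance: $1,835.04 per year
Windstorm insurance: $2,664.12 per year
Property tax: $5,837.88 × 2 = $11,675.76 per year
Condo association dues: $1,899.12 per year
Yearly total = $1,835.04 + $2,664.12 + $11,675.76 + $1,899.12 = $18,074.04
Monthly = $18,074.04 ÷ 12 = $1,506.17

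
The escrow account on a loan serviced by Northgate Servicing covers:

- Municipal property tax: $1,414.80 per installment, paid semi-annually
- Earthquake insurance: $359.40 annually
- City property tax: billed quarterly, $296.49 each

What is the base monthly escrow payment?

Municipal property tax: $1,414.80 × 2 = $2,829.60/yr
Earthquake insurance: $359.40/yr
City property tax: $296.49 × 4 = $1,185.96/yr
Total annual escrow = $2,829.60 + $359.40 + $1,185.96 = $4,374.96
Monthly = $4,374.96 / 12 = $364.58

$364.58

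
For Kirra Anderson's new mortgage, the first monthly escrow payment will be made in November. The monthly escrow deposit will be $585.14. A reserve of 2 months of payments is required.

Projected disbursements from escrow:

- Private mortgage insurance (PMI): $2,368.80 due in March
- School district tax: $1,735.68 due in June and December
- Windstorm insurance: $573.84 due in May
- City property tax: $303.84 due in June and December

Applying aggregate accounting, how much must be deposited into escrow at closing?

Cushion = 2 × $585.14 = $1,170.28
Trial balance (start $0, +$585.14 each month, − disbursements):
  Nov: +$585.14 → $585.14
  Dec: +$585.14 − $2,039.52 → -$869.24
  Jan: +$585.14 → -$284.10
  Feb: +$585.14 → $301.04
  Mar: +$585.14 − $2,368.80 → -$1,482.62
  Apr: +$585.14 → -$897.48
  May: +$585.14 − $573.84 → -$886.18
  Jun: +$585.14 − $2,039.52 → -$2,340.56
  Jul: +$585.14 → -$1,755.42
  Aug: +$585.14 → -$1,170.28
  Sep: +$585.14 → -$585.14
  Oct: +$585.14 → $0.00
Lowest trial balance = -$2,340.56 (Jun)
Initial deposit = cushion − low point = $1,170.28 − (-$2,340.56) = $3,510.84

$3,510.84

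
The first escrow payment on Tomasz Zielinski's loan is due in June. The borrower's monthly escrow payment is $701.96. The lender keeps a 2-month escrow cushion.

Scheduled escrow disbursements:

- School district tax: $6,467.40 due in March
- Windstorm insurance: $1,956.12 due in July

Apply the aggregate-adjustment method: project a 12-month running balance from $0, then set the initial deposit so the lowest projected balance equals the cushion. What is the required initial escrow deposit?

Cushion = 2 × $701.96 = $1,403.92
Trial balance (start $0, +$701.96 each month, − disbursements):
  Jun: +$701.96 → $701.96
  Jul: +$701.96 − $1,956.12 → -$552.20
  Aug: +$701.96 → $149.76
  Sep: +$701.96 → $851.72
  Oct: +$701.96 → $1,553.68
  Nov: +$701.96 → $2,255.64
  Dec: +$701.96 → $2,957.60
  Jan: +$701.96 → $3,659.56
  Feb: +$701.96 → $4,361.52
  Mar: +$701.96 − $6,467.40 → -$1,403.92
  Apr: +$701.96 → -$701.96
  May: +$701.96 → $0.00
Lowest trial balance = -$1,403.92 (Mar)
Initial deposit = cushion − low point = $1,403.92 − (-$1,403.92) = $2,807.84

$2,807.84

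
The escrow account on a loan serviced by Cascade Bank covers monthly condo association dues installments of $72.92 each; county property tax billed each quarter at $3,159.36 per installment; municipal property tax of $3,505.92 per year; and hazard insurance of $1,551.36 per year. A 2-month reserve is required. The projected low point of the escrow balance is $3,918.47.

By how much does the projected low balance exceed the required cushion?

$823.51

Condo association dues — $72.92 × 12 = $875.04 per year
County property tax — $3,159.36 × 4 = $12,637.44 per year
Municipal property tax — $3,505.92 per year
Hazard insurance — $1,551.36 per year
Combined annual = $875.04 + $12,637.44 + $3,505.92 + $1,551.36 = $18,569.76
Base monthly escrow = $18,569.76 / 12 = $1,547.48
Required reserve = 2 × $1,547.48 = $3,094.96
Excess over cushion: $3,918.47 − $3,094.96 = $823.51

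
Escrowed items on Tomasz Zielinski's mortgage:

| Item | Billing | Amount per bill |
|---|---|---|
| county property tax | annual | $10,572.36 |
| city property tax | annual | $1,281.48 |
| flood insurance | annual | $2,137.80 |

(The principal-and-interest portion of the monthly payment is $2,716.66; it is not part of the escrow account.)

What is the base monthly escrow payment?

County property tax — $10,572.36
City property tax — $1,281.48
Flood insurance — $2,137.80
Total annual escrow = $13,991.64
Base monthly escrow = $13,991.64 / 12 = $1,165.97

$1,165.97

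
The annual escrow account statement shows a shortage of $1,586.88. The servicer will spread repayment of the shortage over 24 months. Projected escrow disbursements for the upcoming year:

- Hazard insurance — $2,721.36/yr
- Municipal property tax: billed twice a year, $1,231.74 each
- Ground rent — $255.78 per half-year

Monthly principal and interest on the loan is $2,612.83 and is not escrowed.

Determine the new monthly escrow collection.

Hazard insurance = $2,721.36 annually
Municipal property tax = $1,231.74 × 2 = $2,463.48 annually
Ground rent = $255.78 × 2 = $511.56 annually
Yearly total = $5,696.40
Monthly escrow = $5,696.40 / 12 = $474.70
Shortage per month = $1,586.88 ÷ 24 = $66.12
Adjusted monthly = $474.70 + $66.12 = $540.82

$540.82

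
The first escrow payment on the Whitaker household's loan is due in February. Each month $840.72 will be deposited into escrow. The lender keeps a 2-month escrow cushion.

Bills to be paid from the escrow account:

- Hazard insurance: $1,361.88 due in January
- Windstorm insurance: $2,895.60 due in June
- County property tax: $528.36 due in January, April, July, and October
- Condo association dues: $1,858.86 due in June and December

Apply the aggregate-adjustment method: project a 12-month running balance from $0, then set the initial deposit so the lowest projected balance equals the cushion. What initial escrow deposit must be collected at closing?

$2,760.66

Cushion = 2 × $840.72 = $1,681.44
Trial balance (start $0, +$840.72 each month, − disbursements):
  Feb: +$840.72 → $840.72
  Mar: +$840.72 → $1,681.44
  Apr: +$840.72 − $528.36 → $1,993.80
  May: +$840.72 → $2,834.52
  Jun: +$840.72 − $4,754.46 → -$1,079.22
  Jul: +$840.72 − $528.36 → -$766.86
  Aug: +$840.72 → $73.86
  Sep: +$840.72 → $914.58
  Oct: +$840.72 − $528.36 → $1,226.94
  Nov: +$840.72 → $2,067.66
  Dec: +$840.72 − $1,858.86 → $1,049.52
  Jan: +$840.72 − $1,890.24 → $0.00
Lowest trial balance = -$1,079.22 (Jun)
Initial deposit = cushion − low point = $1,681.44 − (-$1,079.22) = $2,760.66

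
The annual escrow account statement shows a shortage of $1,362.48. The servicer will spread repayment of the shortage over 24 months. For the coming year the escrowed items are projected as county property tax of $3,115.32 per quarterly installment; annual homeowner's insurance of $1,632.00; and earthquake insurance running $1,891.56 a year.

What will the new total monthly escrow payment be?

County property tax — $3,115.32 × 4 = $12,461.28 annually
Homeowner's insurance — $1,632.00 annually
Earthquake insurance — $1,891.56 annually
Yearly total = $15,984.84
Per month = $15,984.84 / 12 = $1,332.07
Shortage per month = $1,362.48 ÷ 24 = $56.77
New monthly escrow = $1,332.07 + $56.77 = $1,388.84

$1,388.84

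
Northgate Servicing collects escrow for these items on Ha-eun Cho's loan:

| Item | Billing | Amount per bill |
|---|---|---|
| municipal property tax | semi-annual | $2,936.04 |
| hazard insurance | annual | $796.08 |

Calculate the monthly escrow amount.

$555.68

Municipal property tax = $2,936.04 × 2 = $5,872.08/yr
Hazard insurance = $796.08/yr
Combined annual = $6,668.16
Base monthly escrow = $6,668.16 ÷ 12 = $555.68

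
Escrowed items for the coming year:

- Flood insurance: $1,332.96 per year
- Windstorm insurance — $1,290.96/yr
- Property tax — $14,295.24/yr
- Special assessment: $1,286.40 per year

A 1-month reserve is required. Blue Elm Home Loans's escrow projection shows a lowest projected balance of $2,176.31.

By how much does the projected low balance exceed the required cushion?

$659.18

Flood insurance = $1,332.96/yr
Windstorm insurance = $1,290.96/yr
Property tax = $14,295.24/yr
Special assessment = $1,286.40/yr
Combined annual = $18,205.56
Per month = $18,205.56 / 12 = $1,517.13
Cushion = 1 × $1,517.13 = $1,517.13
Surplus = $2,176.31 − $1,517.13 = $659.18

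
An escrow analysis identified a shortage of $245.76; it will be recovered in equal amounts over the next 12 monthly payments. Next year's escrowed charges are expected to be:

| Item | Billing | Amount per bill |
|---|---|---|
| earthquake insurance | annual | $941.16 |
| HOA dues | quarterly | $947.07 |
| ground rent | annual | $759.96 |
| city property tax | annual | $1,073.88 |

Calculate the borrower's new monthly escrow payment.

$567.42

Earthquake insurance — $941.16 per year
HOA dues — $947.07 × 4 = $3,788.28 per year
Ground rent — $759.96 per year
City property tax — $1,073.88 per year
Total per year = $6,563.28
Monthly = $6,563.28 ÷ 12 = $546.94
Shortage per month = $245.76 ÷ 12 = $20.48
New monthly escrow = $546.94 + $20.48 = $567.42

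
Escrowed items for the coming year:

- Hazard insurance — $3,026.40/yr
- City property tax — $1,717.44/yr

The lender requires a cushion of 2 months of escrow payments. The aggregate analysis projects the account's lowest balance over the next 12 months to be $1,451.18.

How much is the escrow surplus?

$660.54

Hazard insurance = $3,026.40/yr
City property tax = $1,717.44/yr
Total annual escrow = $4,743.84
Monthly escrow = $4,743.84 / 12 = $395.32
Cushion = 2 × $395.32 = $790.64
Surplus = $1,451.18 − $790.64 = $660.54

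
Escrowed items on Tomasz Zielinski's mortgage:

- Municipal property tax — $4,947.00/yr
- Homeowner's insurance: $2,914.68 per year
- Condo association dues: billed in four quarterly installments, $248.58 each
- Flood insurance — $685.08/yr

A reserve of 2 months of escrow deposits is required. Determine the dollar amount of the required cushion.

$1,590.18

Municipal property tax = $4,947.00
Homeowner's insurance = $2,914.68
Condo association dues = $248.58 × 4 = $994.32
Flood insurance = $685.08
Combined annual = $4,947.00 + $2,914.68 + $994.32 + $685.08 = $9,541.08
Monthly = $9,541.08 / 12 = $795.09
Required cushion = 2 × $795.09 = $1,590.18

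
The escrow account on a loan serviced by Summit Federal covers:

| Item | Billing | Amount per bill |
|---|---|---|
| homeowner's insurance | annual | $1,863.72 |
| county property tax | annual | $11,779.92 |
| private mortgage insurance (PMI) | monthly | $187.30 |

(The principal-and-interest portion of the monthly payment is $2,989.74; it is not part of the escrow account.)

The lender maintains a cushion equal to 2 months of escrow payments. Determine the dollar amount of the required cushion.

Homeowner's insurance = $1,863.72 annually
County property tax = $11,779.92 annually
Private mortgage insurance (PMI) = $187.30 × 12 = $2,247.60 annually
Annual escrow total = $15,891.24
Per month = $15,891.24 ÷ 12 = $1,324.27
Reserve = 2 × $1,324.27 = $2,648.54

$2,648.54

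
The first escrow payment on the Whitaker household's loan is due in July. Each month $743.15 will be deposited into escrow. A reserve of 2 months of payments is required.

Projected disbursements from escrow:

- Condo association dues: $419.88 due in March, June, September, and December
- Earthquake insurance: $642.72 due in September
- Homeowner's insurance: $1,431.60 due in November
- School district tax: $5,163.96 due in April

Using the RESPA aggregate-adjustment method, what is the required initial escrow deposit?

$2,552.72

Cushion = 2 × $743.15 = $1,486.30
Trial balance (start $0, +$743.15 each month, − disbursements):
  Jul: +$743.15 → $743.15
  Aug: +$743.15 → $1,486.30
  Sep: +$743.15 − $1,062.60 → $1,166.85
  Oct: +$743.15 → $1,910.00
  Nov: +$743.15 − $1,431.60 → $1,221.55
  Dec: +$743.15 − $419.88 → $1,544.82
  Jan: +$743.15 → $2,287.97
  Feb: +$743.15 → $3,031.12
  Mar: +$743.15 − $419.88 → $3,354.39
  Apr: +$743.15 − $5,163.96 → -$1,066.42
  May: +$743.15 → -$323.27
  Jun: +$743.15 − $419.88 → $0.00
Lowest trial balance = -$1,066.42 (Apr)
Initial deposit = cushion − low point = $1,486.30 − (-$1,066.42) = $2,552.72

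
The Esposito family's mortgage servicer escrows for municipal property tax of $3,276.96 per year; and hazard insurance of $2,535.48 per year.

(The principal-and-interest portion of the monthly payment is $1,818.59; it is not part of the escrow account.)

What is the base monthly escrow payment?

$484.37

Municipal property tax — $3,276.96/yr
Hazard insurance — $2,535.48/yr
Total per year = $3,276.96 + $2,535.48 = $5,812.44
Monthly = $5,812.44 / 12 = $484.37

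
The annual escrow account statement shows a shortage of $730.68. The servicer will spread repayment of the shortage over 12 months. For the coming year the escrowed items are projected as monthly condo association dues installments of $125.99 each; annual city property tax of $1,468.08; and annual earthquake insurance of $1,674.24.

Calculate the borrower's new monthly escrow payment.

$448.74

Condo association dues = $125.99 × 12 = $1,511.88/yr
City property tax = $1,468.08/yr
Earthquake insurance = $1,674.24/yr
Annual escrow total = $4,654.20
Monthly escrow = $4,654.20 ÷ 12 = $387.85
Shortage per month = $730.68 ÷ 12 = $60.89
Adjusted monthly = $387.85 + $60.89 = $448.74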